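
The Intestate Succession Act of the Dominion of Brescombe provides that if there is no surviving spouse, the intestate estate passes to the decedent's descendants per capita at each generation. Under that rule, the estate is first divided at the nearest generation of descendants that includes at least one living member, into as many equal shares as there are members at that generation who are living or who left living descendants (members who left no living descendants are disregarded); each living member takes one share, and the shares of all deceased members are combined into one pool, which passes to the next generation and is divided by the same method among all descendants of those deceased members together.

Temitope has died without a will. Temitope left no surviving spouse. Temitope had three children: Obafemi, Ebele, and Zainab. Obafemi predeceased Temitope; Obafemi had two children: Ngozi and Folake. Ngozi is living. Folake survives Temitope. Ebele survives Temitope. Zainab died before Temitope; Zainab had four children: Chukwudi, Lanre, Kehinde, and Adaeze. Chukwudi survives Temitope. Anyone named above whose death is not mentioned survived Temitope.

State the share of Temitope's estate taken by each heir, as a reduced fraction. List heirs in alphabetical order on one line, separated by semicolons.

Adaeze 1/9; Chukwudi 1/9; Ebele 1/3; Folake 1/9; Kehinde 1/9; Lanre 1/9; Ngozi 1/9

There is no surviving spouse, so the entire estate passes to Temitope's descendants per capita at each generation.
At generation 1 (Obafemi, Ebele, Zainab) there are 3 shares of (1)/3 = 1/3 each.
Living: Ebele — each takes 1/3.
Deceased: Obafemi and Zainab. Their combined 2/3 is pooled and carried to generation 2.
At generation 2 (Ngozi, Folake, Chukwudi, Lanre, Kehinde, Adaeze) there are 6 shares of (2/3)/6 = 1/9 each.
Living: Ngozi, Folake, Chukwudi, Lanre, Kehinde, and Adaeze — each takes 1/9.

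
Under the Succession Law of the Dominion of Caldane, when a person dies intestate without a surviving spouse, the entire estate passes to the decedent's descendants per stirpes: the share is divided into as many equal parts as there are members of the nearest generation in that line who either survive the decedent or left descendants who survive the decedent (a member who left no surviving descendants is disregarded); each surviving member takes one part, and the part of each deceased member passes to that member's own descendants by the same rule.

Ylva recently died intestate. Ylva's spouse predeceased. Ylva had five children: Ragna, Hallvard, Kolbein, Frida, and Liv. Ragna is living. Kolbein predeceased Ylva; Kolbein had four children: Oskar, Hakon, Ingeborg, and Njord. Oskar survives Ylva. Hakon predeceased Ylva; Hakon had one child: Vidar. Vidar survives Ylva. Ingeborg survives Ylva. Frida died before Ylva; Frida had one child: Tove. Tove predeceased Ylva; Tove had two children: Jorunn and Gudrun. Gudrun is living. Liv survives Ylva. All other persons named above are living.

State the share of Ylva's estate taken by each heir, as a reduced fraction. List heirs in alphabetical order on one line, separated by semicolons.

There is no surviving spouse, so the entire estate passes to Ylva's descendants per stirpes.
The estate is divided into 5 equal shares of 1/5 among Ragna, Hallvard, Kolbein, Frida, Liv.
Ragna is living and takes 1/5.
Hallvard is living and takes 1/5.
Kolbein predeceased; the 1/5 allotted to Kolbein's branch passes to Kolbein's issue by representation.
The 1/5 is divided into 4 equal shares of 1/20 among Oskar, Hakon, Ingeborg, Njord.
Oskar is living and takes 1/20.
Hakon predeceased; the 1/20 allotted to Hakon's branch passes to Hakon's issue by representation.
Vidar is the sole taker at this level and receives the full 1/20.
Ingeborg is living and takes 1/20.
Njord is living and takes 1/20.
Frida predeceased; the 1/5 allotted to Frida's branch passes to Frida's issue by representation.
Tove's line is the sole branch at this level, so the full 1/5 passes to Tove's issue by representation.
The 1/5 is divided into 2 equal shares of 1/10 among Jorunn, Gudrun.
Jorunn is living and takes 1/10.
Gudrun is living and takes 1/10.
Liv is living and takes 1/5.

Gudrun 1/10; Hallvard 1/5; Ingeborg 1/20; Jorunn 1/10; Liv 1/5; Njord 1/20; Oskar 1/20; Ragna 1/5; Vidar 1/20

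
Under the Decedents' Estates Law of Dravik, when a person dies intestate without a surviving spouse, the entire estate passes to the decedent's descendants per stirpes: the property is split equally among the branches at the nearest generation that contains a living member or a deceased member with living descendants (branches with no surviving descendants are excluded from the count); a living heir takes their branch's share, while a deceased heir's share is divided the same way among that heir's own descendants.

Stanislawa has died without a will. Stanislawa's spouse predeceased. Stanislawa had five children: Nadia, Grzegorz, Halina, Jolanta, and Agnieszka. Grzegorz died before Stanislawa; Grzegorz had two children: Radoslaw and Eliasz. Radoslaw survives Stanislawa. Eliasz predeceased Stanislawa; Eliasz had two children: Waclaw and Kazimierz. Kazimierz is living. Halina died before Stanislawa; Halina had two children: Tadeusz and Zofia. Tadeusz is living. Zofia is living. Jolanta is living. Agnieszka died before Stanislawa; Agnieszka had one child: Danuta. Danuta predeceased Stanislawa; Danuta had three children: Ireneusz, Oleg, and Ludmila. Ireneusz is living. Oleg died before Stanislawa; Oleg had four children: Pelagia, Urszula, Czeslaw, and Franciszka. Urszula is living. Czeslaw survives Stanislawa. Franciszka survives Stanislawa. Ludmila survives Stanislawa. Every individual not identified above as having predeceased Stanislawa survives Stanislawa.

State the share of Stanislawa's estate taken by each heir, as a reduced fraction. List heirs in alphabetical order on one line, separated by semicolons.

Czeslaw 1/60; Franciszka 1/60; Ireneusz 1/15; Jolanta 1/5; Kazimierz 1/20; Ludmila 1/15; Nadia 1/5; Pelagia 1/60; Radoslaw 1/10; Tadeusz 1/10; Urszula 1/60; Waclaw 1/20; Zofia 1/10

There is no surviving spouse, so the entire estate passes to Stanislawa's descendants per stirpes.
The estate is divided into 5 equal shares of 1/5 among Nadia, Grzegorz, Halina, Jolanta, Agnieszka.
Nadia is living and takes 1/5.
Grzegorz predeceased; the 1/5 allotted to Grzegorz's branch passes to Grzegorz's issue by representation.
The 1/5 is divided into 2 equal shares of 1/10 among Radoslaw, Eliasz.
Radoslaw is living and takes 1/10.
Eliasz predeceased; the 1/10 allotted to Eliasz's branch passes to Eliasz's issue by representation.
The 1/10 is divided into 2 equal shares of 1/20 among Waclaw, Kazimierz.
Waclaw is living and takes 1/20.
Kazimierz is living and takes 1/20.
Halina predeceased; the 1/5 allotted to Halina's branch passes to Halina's issue by representation.
The 1/5 is divided into 2 equal shares of 1/10 among Tadeusz, Zofia.
Tadeusz is living and takes 1/10.
Zofia is living and takes 1/10.
Jolanta is living and takes 1/5.
Agnieszka predeceased; the 1/5 allotted to Agnieszka's branch passes to Agnieszka's issue by representation.
Danuta's line is the sole branch at this level, so the full 1/5 passes to Danuta's issue by representation.
The 1/5 is divided into 3 equal shares of 1/15 among Ireneusz, Oleg, Ludmila.
Ireneusz is living and takes 1/15.
Oleg predeceased; the 1/15 allotted to Oleg's branch passes to Oleg's issue by representation.
The 1/15 is divided into 4 equal shares of 1/60 among Pelagia, Urszula, Czeslaw, Franciszka.
Pelagia is living and takes 1/60.
Urszula is living and takes 1/60.
Czeslaw is living and takes 1/60.
Franciszka is living and takes 1/60.
Ludmila is living and takes 1/15.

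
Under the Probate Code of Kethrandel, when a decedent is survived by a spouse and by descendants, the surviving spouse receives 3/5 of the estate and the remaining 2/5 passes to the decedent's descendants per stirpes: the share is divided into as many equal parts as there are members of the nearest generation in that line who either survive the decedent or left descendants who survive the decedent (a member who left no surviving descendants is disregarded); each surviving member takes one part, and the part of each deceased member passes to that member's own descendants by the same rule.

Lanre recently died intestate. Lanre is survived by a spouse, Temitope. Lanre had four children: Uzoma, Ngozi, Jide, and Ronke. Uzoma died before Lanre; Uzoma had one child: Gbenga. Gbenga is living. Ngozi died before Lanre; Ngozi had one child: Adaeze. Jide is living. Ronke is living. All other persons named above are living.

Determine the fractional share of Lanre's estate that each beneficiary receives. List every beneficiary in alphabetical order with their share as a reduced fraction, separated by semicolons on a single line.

Temitope, as surviving spouse, takes 3/5.
The remaining 2/5 passes to Lanre's descendants per stirpes.
The 2/5 is divided into 4 equal shares of 1/10 among Uzoma, Ngozi, Jide, Ronke.
Uzoma predeceased; the 1/10 allotted to Uzoma's branch passes to Uzoma's issue by representation.
Gbenga is the sole taker at this level and receives the full 1/10.
Ngozi predeceased; the 1/10 allotted to Ngozi's branch passes to Ngozi's issue by representation.
Adaeze is the sole taker at this level and receives the full 1/10.
Jide is living and takes 1/10.
Ronke is living and takes 1/10.

Adaeze 1/10; Gbenga 1/10; Jide 1/10; Ronke 1/10; Temitope 3/5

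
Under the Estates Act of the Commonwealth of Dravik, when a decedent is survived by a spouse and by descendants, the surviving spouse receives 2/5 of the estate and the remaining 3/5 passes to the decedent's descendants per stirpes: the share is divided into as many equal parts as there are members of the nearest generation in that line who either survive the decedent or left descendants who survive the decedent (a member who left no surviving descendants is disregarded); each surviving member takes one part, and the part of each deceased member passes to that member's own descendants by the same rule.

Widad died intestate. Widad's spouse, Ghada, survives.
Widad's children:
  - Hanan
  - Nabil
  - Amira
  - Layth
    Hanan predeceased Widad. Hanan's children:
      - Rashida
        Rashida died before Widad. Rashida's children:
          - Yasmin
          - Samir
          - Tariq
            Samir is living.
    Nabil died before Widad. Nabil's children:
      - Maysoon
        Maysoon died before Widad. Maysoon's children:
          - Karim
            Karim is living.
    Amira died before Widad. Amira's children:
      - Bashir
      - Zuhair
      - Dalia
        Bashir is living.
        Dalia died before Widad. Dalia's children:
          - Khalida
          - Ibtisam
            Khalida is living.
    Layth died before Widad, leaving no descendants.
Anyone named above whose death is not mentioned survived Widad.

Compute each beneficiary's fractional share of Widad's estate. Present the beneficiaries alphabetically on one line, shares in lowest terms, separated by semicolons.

Bashir 1/15; Ghada 2/5; Ibtisam 1/30; Karim 1/5; Khalida 1/30; Samir 1/15; Tariq 1/15; Yasmin 1/15; Zuhair 1/15

Ghada, as surviving spouse, takes 2/5.
The remaining 3/5 passes to Widad's descendants per stirpes.
Layth left no surviving issue, so that branch lapses and is disregarded.
The 3/5 is divided into 3 equal shares of 1/5 among Hanan, Nabil, Amira.
Hanan predeceased; the 1/5 allotted to Hanan's branch passes to Hanan's issue by representation.
Rashida's line is the sole branch at this level, so the full 1/5 passes to Rashida's issue by representation.
The 1/5 is divided into 3 equal shares of 1/15 among Yasmin, Samir, Tariq.
Yasmin is living and takes 1/15.
Samir is living and takes 1/15.
Tariq is living and takes 1/15.
Nabil predeceased; the 1/5 allotted to Nabil's branch passes to Nabil's issue by representation.
Maysoon's line is the sole branch at this level, so the full 1/5 passes to Maysoon's issue by representation.
Karim is the sole taker at this level and receives the full 1/5.
Amira predeceased; the 1/5 allotted to Amira's branch passes to Amira's issue by representation.
The 1/5 is divided into 3 equal shares of 1/15 among Bashir, Zuhair, Dalia.
Bashir is living and takes 1/15.
Zuhair is living and takes 1/15.
Dalia predeceased; the 1/15 allotted to Dalia's branch passes to Dalia's issue by representation.
The 1/15 is divided into 2 equal shares of 1/30 among Khalida, Ibtisam.
Khalida is living and takes 1/30.
Ibtisam is living and takes 1/30.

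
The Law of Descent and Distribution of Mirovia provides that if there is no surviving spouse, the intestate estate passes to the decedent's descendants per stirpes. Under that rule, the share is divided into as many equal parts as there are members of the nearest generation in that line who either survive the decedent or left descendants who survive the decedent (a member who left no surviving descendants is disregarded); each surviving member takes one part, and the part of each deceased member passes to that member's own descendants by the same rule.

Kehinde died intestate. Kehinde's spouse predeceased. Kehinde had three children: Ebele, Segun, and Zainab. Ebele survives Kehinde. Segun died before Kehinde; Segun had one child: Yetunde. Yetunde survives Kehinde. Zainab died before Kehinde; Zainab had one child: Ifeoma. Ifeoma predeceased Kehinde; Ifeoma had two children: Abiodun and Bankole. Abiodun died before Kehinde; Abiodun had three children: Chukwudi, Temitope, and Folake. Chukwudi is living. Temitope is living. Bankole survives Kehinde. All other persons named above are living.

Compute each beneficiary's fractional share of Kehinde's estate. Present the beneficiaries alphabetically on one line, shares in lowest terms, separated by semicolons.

There is no surviving spouse, so the entire estate passes to Kehinde's descendants per stirpes.
The estate is divided into 3 equal shares of 1/3 among Ebele, Segun, Zainab.
Ebele is living and takes 1/3.
Segun predeceased; the 1/3 allotted to Segun's branch passes to Segun's issue by representation.
Yetunde is the sole taker at this level and receives the full 1/3.
Zainab predeceased; the 1/3 allotted to Zainab's branch passes to Zainab's issue by representation.
Ifeoma's line is the sole branch at this level, so the full 1/3 passes to Ifeoma's issue by representation.
The 1/3 is divided into 2 equal shares of 1/6 among Abiodun, Bankole.
Abiodun predeceased; the 1/6 allotted to Abiodun's branch passes to Abiodun's issue by representation.
The 1/6 is divided into 3 equal shares of 1/18 among Chukwudi, Temitope, Folake.
Chukwudi is living and takes 1/18.
Temitope is living and takes 1/18.
Folake is living and takes 1/18.
Bankole is living and takes 1/6.

Bankole 1/6; Chukwudi 1/18; Ebele 1/3; Folake 1/18; Temitope 1/18; Yetunde 1/3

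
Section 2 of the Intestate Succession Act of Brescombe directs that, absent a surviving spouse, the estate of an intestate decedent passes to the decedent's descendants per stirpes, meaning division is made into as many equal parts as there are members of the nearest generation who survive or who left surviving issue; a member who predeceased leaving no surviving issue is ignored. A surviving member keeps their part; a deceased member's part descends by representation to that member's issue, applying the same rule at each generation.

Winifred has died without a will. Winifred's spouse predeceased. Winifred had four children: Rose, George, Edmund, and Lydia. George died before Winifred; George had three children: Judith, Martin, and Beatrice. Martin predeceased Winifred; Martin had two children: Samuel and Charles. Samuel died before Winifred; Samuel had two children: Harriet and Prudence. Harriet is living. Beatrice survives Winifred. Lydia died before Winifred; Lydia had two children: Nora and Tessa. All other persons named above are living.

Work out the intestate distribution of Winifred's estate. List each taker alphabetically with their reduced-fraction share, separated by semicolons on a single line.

There is no surviving spouse, so the entire estate passes to Winifred's descendants per stirpes.
The estate is divided into 4 equal shares of 1/4 among Rose, George, Edmund, Lydia.
Rose is living and takes 1/4.
George predeceased; the 1/4 allotted to George's branch passes to George's issue by representation.
The 1/4 is divided into 3 equal shares of 1/12 among Judith, Martin, Beatrice.
Judith is living and takes 1/12.
Martin predeceased; the 1/12 allotted to Martin's branch passes to Martin's issue by representation.
The 1/12 is divided into 2 equal shares of 1/24 among Samuel, Charles.
Samuel predeceased; the 1/24 allotted to Samuel's branch passes to Samuel's issue by representation.
The 1/24 is divided into 2 equal shares of 1/48 among Harriet, Prudence.
Harriet is living and takes 1/48.
Prudence is living and takes 1/48.
Charles is living and takes 1/24.
Beatrice is living and takes 1/12.
Edmund is living and takes 1/4.
Lydia predeceased; the 1/4 allotted to Lydia's branch passes to Lydia's issue by representation.
The 1/4 is divided into 2 equal shares of 1/8 among Nora, Tessa.
Nora is living and takes 1/8.
Tessa is living and takes 1/8.

Beatrice 1/12; Charles 1/24; Edmund 1/4; Harriet 1/48; Judith 1/12; Nora 1/8; Prudence 1/48; Rose 1/4; Tessa 1/8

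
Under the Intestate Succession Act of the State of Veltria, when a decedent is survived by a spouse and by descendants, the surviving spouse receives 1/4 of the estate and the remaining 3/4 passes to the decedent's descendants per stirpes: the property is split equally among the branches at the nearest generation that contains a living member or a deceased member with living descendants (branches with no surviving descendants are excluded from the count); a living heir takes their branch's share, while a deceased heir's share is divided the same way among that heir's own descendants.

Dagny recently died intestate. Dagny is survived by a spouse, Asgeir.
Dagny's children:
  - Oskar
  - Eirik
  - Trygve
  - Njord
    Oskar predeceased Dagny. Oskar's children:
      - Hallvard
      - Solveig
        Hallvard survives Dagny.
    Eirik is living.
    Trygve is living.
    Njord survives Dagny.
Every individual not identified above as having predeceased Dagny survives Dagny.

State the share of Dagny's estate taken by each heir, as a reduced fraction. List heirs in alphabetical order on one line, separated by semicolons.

Asgeir, as surviving spouse, takes 1/4.
The remaining 3/4 passes to Dagny's descendants per stirpes.
The 3/4 is divided into 4 equal shares of 3/16 among Oskar, Eirik, Trygve, Njord.
Oskar predeceased; the 3/16 allotted to Oskar's branch passes to Oskar's issue by representation.
The 3/16 is divided into 2 equal shares of 3/32 among Hallvard, Solveig.
Hallvard is living and takes 3/32.
Solveig is living and takes 3/32.
Eirik is living and takes 3/16.
Trygve is living and takes 3/16.
Njord is living and takes 3/16.

Asgeir 1/4; Eirik 3/16; Hallvard 3/32; Njord 3/16; Solveig 3/32; Trygve 3/16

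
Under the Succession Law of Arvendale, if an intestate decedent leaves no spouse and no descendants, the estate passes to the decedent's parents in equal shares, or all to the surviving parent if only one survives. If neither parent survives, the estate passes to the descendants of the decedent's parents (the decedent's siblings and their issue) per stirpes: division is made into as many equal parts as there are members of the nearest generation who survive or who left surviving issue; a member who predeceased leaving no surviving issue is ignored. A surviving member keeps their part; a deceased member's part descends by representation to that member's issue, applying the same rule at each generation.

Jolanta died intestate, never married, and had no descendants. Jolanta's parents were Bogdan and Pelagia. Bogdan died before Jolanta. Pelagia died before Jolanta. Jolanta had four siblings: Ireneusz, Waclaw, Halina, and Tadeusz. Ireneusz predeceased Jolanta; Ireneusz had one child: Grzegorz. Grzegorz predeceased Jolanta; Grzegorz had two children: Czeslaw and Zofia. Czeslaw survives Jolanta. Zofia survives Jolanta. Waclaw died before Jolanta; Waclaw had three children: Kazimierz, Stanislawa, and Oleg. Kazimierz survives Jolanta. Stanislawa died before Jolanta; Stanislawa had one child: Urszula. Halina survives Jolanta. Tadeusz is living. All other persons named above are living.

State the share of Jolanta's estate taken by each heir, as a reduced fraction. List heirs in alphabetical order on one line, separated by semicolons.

Czeslaw 1/8; Halina 1/4; Kazimierz 1/12; Oleg 1/12; Tadeusz 1/4; Urszula 1/12; Zofia 1/8

Neither parent survives and there are no descendants, so the estate passes to Jolanta's siblings and their issue per stirpes.
The estate is divided into 4 equal shares of 1/4 among Ireneusz, Waclaw, Halina, Tadeusz.
Ireneusz predeceased; the 1/4 allotted to Ireneusz's branch passes to Ireneusz's issue by representation.
Grzegorz's line is the sole branch at this level, so the full 1/4 passes to Grzegorz's issue by representation.
The 1/4 is divided into 2 equal shares of 1/8 among Czeslaw, Zofia.
Czeslaw is living and takes 1/8.
Zofia is living and takes 1/8.
Waclaw predeceased; the 1/4 allotted to Waclaw's branch passes to Waclaw's issue by representation.
The 1/4 is divided into 3 equal shares of 1/12 among Kazimierz, Stanislawa, Oleg.
Kazimierz is living and takes 1/12.
Stanislawa predeceased; the 1/12 allotted to Stanislawa's branch passes to Stanislawa's issue by representation.
Urszula is the sole taker at this level and receives the full 1/12.
Oleg is living and takes 1/12.
Halina is living and takes 1/4.
Tadeusz is living and takes 1/4.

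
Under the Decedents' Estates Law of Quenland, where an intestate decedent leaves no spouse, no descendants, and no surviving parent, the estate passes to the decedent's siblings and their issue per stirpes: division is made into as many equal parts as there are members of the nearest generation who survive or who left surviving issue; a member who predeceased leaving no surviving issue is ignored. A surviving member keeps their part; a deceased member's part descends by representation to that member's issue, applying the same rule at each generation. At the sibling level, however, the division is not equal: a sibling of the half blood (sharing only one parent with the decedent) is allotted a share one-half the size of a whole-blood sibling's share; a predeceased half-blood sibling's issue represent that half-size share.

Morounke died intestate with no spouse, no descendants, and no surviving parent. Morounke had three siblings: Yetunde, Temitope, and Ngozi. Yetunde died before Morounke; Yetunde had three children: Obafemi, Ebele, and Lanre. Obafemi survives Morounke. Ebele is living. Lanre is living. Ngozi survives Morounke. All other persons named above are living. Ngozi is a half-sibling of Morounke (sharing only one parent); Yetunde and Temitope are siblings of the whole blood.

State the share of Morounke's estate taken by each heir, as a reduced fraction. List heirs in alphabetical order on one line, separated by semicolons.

No spouse, descendants, or parent survives, so the estate passes to Morounke's siblings per stirpes.
Half-blood siblings count for one-half the weight of whole-blood siblings at the initial division.
Dividing 1 in proportion to weights (total weight 5/2): Yetunde (weight 1) → 2/5; Temitope (weight 1) → 2/5; Ngozi (weight 1/2) → 1/5.
Yetunde predeceased; the 2/5 allotted to Yetunde's branch passes to Yetunde's issue by representation.
The 2/5 is divided into 3 equal shares of 2/15 among Obafemi, Ebele, Lanre.
Obafemi is living and takes 2/15.
Ebele is living and takes 2/15.
Lanre is living and takes 2/15.
Temitope is living and takes 2/5.
Ngozi is living and takes 1/5.

Ebele 2/15; Lanre 2/15; Ngozi 1/5; Obafemi 2/15; Temitope 2/5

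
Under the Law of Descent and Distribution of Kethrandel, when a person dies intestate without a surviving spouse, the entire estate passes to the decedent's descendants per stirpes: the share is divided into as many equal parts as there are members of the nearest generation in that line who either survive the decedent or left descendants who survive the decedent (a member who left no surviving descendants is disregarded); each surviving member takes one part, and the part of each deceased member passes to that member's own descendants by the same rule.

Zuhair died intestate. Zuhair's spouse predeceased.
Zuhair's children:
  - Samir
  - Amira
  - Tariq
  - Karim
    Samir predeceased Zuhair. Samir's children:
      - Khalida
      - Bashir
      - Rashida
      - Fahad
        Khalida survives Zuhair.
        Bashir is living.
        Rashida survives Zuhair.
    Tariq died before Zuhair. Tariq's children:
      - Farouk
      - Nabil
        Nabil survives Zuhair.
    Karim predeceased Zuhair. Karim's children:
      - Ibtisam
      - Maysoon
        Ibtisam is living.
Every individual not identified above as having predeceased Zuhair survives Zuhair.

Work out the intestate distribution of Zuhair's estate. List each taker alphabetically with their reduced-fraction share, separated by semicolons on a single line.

Amira 1/4; Bashir 1/16; Fahad 1/16; Farouk 1/8; Ibtisam 1/8; Khalida 1/16; Maysoon 1/8; Nabil 1/8; Rashida 1/16

There is no surviving spouse, so the entire estate passes to Zuhair's descendants per stirpes.
The estate is divided into 4 equal shares of 1/4 among Samir, Amira, Tariq, Karim.
Samir predeceased; the 1/4 allotted to Samir's branch passes to Samir's issue by representation.
The 1/4 is divided into 4 equal shares of 1/16 among Khalida, Bashir, Rashida, Fahad.
Khalida is living and takes 1/16.
Bashir is living and takes 1/16.
Rashida is living and takes 1/16.
Fahad is living and takes 1/16.
Amira is living and takes 1/4.
Tariq predeceased; the 1/4 allotted to Tariq's branch passes to Tariq's issue by representation.
The 1/4 is divided into 2 equal shares of 1/8 among Farouk, Nabil.
Farouk is living and takes 1/8.
Nabil is living and takes 1/8.
Karim predeceased; the 1/4 allotted to Karim's branch passes to Karim's issue by representation.
The 1/4 is divided into 2 equal shares of 1/8 among Ibtisam, Maysoon.
Ibtisam is living and takes 1/8.
Maysoon is living and takes 1/8.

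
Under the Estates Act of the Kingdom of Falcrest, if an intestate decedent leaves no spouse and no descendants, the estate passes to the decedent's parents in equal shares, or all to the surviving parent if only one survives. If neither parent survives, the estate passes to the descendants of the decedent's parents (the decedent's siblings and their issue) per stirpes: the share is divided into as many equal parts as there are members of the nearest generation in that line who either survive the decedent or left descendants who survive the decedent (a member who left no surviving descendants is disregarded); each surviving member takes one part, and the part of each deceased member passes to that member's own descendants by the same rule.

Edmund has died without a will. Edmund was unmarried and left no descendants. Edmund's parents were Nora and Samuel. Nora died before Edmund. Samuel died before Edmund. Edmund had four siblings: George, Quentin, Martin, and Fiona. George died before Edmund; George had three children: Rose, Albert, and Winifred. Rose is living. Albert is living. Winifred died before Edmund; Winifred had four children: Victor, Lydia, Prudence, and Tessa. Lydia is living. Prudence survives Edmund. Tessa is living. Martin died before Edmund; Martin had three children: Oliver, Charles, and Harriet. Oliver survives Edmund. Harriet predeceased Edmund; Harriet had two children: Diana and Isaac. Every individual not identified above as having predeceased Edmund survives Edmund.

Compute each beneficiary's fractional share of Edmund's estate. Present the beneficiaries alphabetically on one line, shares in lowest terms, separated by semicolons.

Neither parent survives and there are no descendants, so the estate passes to Edmund's siblings and their issue per stirpes.
The estate is divided into 4 equal shares of 1/4 among George, Quentin, Martin, Fiona.
George predeceased; the 1/4 allotted to George's branch passes to George's issue by representation.
The 1/4 is divided into 3 equal shares of 1/12 among Rose, Albert, Winifred.
Rose is living and takes 1/12.
Albert is living and takes 1/12.
Winifred predeceased; the 1/12 allotted to Winifred's branch passes to Winifred's issue by representation.
The 1/12 is divided into 4 equal shares of 1/48 among Victor, Lydia, Prudence, Tessa.
Victor is living and takes 1/48.
Lydia is living and takes 1/48.
Prudence is living and takes 1/48.
Tessa is living and takes 1/48.
Quentin is living and takes 1/4.
Martin predeceased; the 1/4 allotted to Martin's branch passes to Martin's issue by representation.
The 1/4 is divided into 3 equal shares of 1/12 among Oliver, Charles, Harriet.
Oliver is living and takes 1/12.
Charles is living and takes 1/12.
Harriet predeceased; the 1/12 allotted to Harriet's branch passes to Harriet's issue by representation.
The 1/12 is divided into 2 equal shares of 1/24 among Diana, Isaac.
Diana is living and takes 1/24.
Isaac is living and takes 1/24.
Fiona is living and takes 1/4.

Albert 1/12; Charles 1/12; Diana 1/24; Fiona 1/4; Isaac 1/24; Lydia 1/48; Oliver 1/12; Prudence 1/48; Quentin 1/4; Rose 1/12; Tessa 1/48; Victor 1/48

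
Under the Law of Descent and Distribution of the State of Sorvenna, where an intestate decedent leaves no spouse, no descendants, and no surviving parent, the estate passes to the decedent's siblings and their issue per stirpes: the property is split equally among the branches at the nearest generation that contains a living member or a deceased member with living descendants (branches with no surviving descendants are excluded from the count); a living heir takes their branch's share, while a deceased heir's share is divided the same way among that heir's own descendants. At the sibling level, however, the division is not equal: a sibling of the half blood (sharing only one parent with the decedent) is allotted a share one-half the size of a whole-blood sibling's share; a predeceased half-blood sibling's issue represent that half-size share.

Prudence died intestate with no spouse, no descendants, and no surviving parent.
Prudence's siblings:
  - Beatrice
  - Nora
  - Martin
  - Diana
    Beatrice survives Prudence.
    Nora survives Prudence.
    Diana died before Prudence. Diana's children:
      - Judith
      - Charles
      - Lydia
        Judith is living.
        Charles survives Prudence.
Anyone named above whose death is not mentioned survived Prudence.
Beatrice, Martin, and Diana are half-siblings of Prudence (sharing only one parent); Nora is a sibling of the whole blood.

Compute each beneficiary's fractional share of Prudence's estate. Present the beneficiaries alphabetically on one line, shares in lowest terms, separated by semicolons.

Beatrice 1/5; Charles 1/15; Judith 1/15; Lydia 1/15; Martin 1/5; Nora 2/5

No spouse, descendants, or parent survives, so the estate passes to Prudence's siblings per stirpes.
Half-blood siblings count for one-half the weight of whole-blood siblings at the initial division.
Dividing 1 in proportion to weights (total weight 5/2): Beatrice (weight 1/2) → 1/5; Nora (weight 1) → 2/5; Martin (weight 1/2) → 1/5; Diana (weight 1/2) → 1/5.
Beatrice is living and takes 1/5.
Nora is living and takes 2/5.
Martin is living and takes 1/5.
Diana predeceased; the 1/5 allotted to Diana's branch passes to Diana's issue by representation.
The 1/5 is divided into 3 equal shares of 1/15 among Judith, Charles, Lydia.
Judith is living and takes 1/15.
Charles is living and takes 1/15.
Lydia is living and takes 1/15.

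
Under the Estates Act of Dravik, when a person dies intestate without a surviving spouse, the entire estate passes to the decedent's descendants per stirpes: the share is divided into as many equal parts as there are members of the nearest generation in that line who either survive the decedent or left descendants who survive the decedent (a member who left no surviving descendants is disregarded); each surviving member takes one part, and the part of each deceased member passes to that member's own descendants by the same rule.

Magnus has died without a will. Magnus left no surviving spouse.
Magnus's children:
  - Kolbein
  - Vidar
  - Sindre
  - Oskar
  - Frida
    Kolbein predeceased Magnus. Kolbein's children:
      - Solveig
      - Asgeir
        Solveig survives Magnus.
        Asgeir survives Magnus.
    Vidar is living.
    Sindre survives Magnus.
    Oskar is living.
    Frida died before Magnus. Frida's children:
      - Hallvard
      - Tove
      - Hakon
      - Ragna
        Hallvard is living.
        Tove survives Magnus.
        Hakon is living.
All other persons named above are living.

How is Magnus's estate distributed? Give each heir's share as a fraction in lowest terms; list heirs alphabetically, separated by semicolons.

Asgeir 1/10; Hakon 1/20; Hallvard 1/20; Oskar 1/5; Ragna 1/20; Sindre 1/5; Solveig 1/10; Tove 1/20; Vidar 1/5

There is no surviving spouse, so the entire estate passes to Magnus's descendants per stirpes.
The estate is divided into 5 equal shares of 1/5 among Kolbein, Vidar, Sindre, Oskar, Frida.
Kolbein predeceased; the 1/5 allotted to Kolbein's branch passes to Kolbein's issue by representation.
The 1/5 is divided into 2 equal shares of 1/10 among Solveig, Asgeir.
Solveig is living and takes 1/10.
Asgeir is living and takes 1/10.
Vidar is living and takes 1/5.
Sindre is living and takes 1/5.
Oskar is living and takes 1/5.
Frida predeceased; the 1/5 allotted to Frida's branch passes to Frida's issue by representation.
The 1/5 is divided into 4 equal shares of 1/20 among Hallvard, Tove, Hakon, Ragna.
Hallvard is living and takes 1/20.
Tove is living and takes 1/20.
Hakon is living and takes 1/20.
Ragna is living and takes 1/20.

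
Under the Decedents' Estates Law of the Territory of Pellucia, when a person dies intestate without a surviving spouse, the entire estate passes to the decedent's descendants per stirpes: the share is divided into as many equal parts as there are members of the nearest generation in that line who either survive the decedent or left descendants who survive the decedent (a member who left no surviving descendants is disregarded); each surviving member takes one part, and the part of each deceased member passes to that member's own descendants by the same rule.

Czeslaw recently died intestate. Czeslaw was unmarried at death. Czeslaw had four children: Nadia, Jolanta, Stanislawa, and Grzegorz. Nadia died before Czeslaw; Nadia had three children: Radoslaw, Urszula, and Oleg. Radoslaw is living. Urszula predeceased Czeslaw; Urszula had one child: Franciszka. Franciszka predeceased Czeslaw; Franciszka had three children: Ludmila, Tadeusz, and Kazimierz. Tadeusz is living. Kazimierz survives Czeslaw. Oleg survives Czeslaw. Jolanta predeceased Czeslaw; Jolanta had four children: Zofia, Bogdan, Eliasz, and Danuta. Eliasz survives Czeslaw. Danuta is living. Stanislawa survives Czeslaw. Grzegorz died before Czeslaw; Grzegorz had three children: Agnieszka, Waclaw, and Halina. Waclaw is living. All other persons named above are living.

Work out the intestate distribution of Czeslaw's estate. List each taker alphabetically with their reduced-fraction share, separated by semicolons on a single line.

There is no surviving spouse, so the entire estate passes to Czeslaw's descendants per stirpes.
The estate is divided into 4 equal shares of 1/4 among Nadia, Jolanta, Stanislawa, Grzegorz.
Nadia predeceased; the 1/4 allotted to Nadia's branch passes to Nadia's issue by representation.
The 1/4 is divided into 3 equal shares of 1/12 among Radoslaw, Urszula, Oleg.
Radoslaw is living and takes 1/12.
Urszula predeceased; the 1/12 allotted to Urszula's branch passes to Urszula's issue by representation.
Franciszka's line is the sole branch at this level, so the full 1/12 passes to Franciszka's issue by representation.
The 1/12 is divided into 3 equal shares of 1/36 among Ludmila, Tadeusz, Kazimierz.
Ludmila is living and takes 1/36.
Tadeusz is living and takes 1/36.
Kazimierz is living and takes 1/36.
Oleg is living and takes 1/12.
Jolanta predeceased; the 1/4 allotted to Jolanta's branch passes to Jolanta's issue by representation.
The 1/4 is divided into 4 equal shares of 1/16 among Zofia, Bogdan, Eliasz, Danuta.
Zofia is living and takes 1/16.
Bogdan is living and takes 1/16.
Eliasz is living and takes 1/16.
Danuta is living and takes 1/16.
Stanislawa is living and takes 1/4.
Grzegorz predeceased; the 1/4 allotted to Grzegorz's branch passes to Grzegorz's issue by representation.
The 1/4 is divided into 3 equal shares of 1/12 among Agnieszka, Waclaw, Halina.
Agnieszka is living and takes 1/12.
Waclaw is living and takes 1/12.
Halina is living and takes 1/12.

Agnieszka 1/12; Bogdan 1/16; Danuta 1/16; Eliasz 1/16; Halina 1/12; Kazimierz 1/36; Ludmila 1/36; Oleg 1/12; Radoslaw 1/12; Stanislawa 1/4; Tadeusz 1/36; Waclaw 1/12; Zofia 1/16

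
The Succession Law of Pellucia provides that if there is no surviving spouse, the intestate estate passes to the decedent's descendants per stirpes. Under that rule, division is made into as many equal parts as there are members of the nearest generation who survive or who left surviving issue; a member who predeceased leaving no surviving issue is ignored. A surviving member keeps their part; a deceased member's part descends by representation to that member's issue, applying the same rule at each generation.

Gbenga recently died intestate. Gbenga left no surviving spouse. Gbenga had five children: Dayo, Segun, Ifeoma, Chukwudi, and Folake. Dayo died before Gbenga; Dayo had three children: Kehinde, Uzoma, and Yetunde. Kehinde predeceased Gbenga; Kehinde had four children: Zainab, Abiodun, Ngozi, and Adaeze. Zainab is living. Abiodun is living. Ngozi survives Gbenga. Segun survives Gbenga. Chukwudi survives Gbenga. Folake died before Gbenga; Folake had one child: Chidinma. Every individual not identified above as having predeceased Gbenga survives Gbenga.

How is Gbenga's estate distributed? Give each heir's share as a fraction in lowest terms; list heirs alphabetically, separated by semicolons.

There is no surviving spouse, so the entire estate passes to Gbenga's descendants per stirpes.
The estate is divided into 5 equal shares of 1/5 among Dayo, Segun, Ifeoma, Chukwudi, Folake.
Dayo predeceased; the 1/5 allotted to Dayo's branch passes to Dayo's issue by representation.
The 1/5 is divided into 3 equal shares of 1/15 among Kehinde, Uzoma, Yetunde.
Kehinde predeceased; the 1/15 allotted to Kehinde's branch passes to Kehinde's issue by representation.
The 1/15 is divided into 4 equal shares of 1/60 among Zainab, Abiodun, Ngozi, Adaeze.
Zainab is living and takes 1/60.
Abiodun is living and takes 1/60.
Ngozi is living and takes 1/60.
Adaeze is living and takes 1/60.
Uzoma is living and takes 1/15.
Yetunde is living and takes 1/15.
Segun is living and takes 1/5.
Ifeoma is living and takes 1/5.
Chukwudi is living and takes 1/5.
Folake predeceased; the 1/5 allotted to Folake's branch passes to Folake's issue by representation.
Chidinma is the sole taker at this level and receives the full 1/5.

Abiodun 1/60; Adaeze 1/60; Chidinma 1/5; Chukwudi 1/5; Ifeoma 1/5; Ngozi 1/60; Segun 1/5; Uzoma 1/15; Yetunde 1/15; Zainab 1/60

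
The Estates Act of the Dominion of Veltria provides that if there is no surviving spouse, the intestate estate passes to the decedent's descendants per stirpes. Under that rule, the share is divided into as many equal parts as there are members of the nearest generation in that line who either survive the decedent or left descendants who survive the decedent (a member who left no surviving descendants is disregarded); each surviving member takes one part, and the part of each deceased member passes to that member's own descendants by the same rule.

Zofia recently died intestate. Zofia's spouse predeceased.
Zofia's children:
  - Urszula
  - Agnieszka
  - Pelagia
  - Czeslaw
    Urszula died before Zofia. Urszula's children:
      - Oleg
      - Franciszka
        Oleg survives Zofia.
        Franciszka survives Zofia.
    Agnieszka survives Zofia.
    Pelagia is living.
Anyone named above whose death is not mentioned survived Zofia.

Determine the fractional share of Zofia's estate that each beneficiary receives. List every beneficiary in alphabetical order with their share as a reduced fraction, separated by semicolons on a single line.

There is no surviving spouse, so the entire estate passes to Zofia's descendants per stirpes.
The estate is divided into 4 equal shares of 1/4 among Urszula, Agnieszka, Pelagia, Czeslaw.
Urszula predeceased; the 1/4 allotted to Urszula's branch passes to Urszula's issue by representation.
The 1/4 is divided into 2 equal shares of 1/8 among Oleg, Franciszka.
Oleg is living and takes 1/8.
Franciszka is living and takes 1/8.
Agnieszka is living and takes 1/4.
Pelagia is living and takes 1/4.
Czeslaw is living and takes 1/4.

Agnieszka 1/4; Czeslaw 1/4; Franciszka 1/8; Oleg 1/8; Pelagia 1/4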